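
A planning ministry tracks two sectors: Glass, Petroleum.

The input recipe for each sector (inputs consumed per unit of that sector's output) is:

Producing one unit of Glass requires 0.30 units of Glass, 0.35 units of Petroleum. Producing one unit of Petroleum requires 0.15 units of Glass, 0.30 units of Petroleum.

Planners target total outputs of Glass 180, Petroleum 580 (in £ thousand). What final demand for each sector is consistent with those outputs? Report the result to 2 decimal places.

I − A =
  [   0.70    -0.15]
  [  -0.35     0.70]
d = (I − A) x:
  d_1 = (+0.70)·180 + (-0.15)·580 = 39.00
  d_2 = (-0.35)·180 + (+0.70)·580 = 343.00

d_1 = 39.00, d_2 = 343.00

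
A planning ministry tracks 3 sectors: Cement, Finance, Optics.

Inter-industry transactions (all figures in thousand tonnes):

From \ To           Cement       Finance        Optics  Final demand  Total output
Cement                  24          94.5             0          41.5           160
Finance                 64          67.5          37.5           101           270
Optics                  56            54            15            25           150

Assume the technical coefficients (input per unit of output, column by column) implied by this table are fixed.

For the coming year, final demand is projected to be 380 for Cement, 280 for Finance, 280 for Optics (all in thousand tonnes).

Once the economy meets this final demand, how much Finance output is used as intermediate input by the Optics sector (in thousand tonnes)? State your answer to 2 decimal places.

z_23 = 234.47

Technical coefficients a_ij = z_ij / X_j:
  a_11 = 24/160 = 0.15, a_21 = 64/160 = 0.40, a_31 = 56/160 = 0.35
  a_12 = 94.5/270 = 0.35, a_22 = 67.5/270 = 0.25, a_32 = 54/270 = 0.20
  a_13 = 0/150 = 0.00, a_23 = 37.5/150 = 0.25, a_33 = 15/150 = 0.10
I − A =
  [   0.85    -0.35     0.00]
  [  -0.40     0.75    -0.25]
  [  -0.35    -0.20     0.90]
Cofactors of I−A, C_ij = (−1)^(i+j)·(minor ij) (rows/columns in the sector order above):
  C_11 = (0.75)(0.90) − (-0.25)(-0.20) = 0.6250
  C_12 = −[(-0.40)(0.90) − (-0.25)(-0.35)] = 0.4475
  C_13 = (-0.40)(-0.20) − (0.75)(-0.35) = 0.3425
  C_21 = −[(-0.35)(0.90) − (0.00)(-0.20)] = 0.3150
  C_22 = (0.85)(0.90) − (0.00)(-0.35) = 0.7650
  C_23 = −[(0.85)(-0.20) − (-0.35)(-0.35)] = 0.2925
  C_31 = (-0.35)(-0.25) − (0.00)(0.75) = 0.0875
  C_32 = −[(0.85)(-0.25) − (0.00)(-0.40)] = 0.2125
  C_33 = (0.85)(0.75) − (-0.35)(-0.40) = 0.4975
det(I−A) = Σ_j (I−A)_1j·C_1j = (0.85)(0.6250) + (-0.35)(0.4475) + (0.00)(0.3425) = 0.374625
adj(I−A) = Cᵀ =
  [ 0.6250   0.3150   0.0875]
  [ 0.4475   0.7650   0.2125]
  [ 0.3425   0.2925   0.4975]
(I − A)⁻¹ = adj(I−A) / det(I−A) ≈
  [   1.6683     0.8408     0.2336]
  [   1.1945     2.0420     0.5672]
  [   0.9142     0.7808     1.3280]
First solve x = (I − A)⁻¹ d = adj(I−A)·d / det(I−A); in particular x_3 = (0.3425·380 + 0.2925·280 + 0.4975·280) / 0.374625 = 351.35 / 0.374625 ≈ 937.8712.
Intermediate flow from 2 to 3: z_23 = a_23 · x_3 = 0.25 × 351.35 / 0.374625 = 87.8375 / 0.374625 ≈ 234.47.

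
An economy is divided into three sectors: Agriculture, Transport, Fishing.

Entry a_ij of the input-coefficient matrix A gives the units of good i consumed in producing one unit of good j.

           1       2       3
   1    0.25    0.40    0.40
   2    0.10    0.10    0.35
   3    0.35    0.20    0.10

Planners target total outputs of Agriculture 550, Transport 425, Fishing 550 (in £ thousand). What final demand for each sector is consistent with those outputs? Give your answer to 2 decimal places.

I − A =
  [   0.75    -0.40    -0.40]
  [  -0.10     0.90    -0.35]
  [  -0.35    -0.20     0.90]
d = (I − A) x:
  d_1 = (+0.75)·550 + (-0.40)·425 + (-0.40)·550 = 22.50
  d_2 = (-0.10)·550 + (+0.90)·425 + (-0.35)·550 = 135.00
  d_3 = (-0.35)·550 + (-0.20)·425 + (+0.90)·550 = 217.50

d_1 = 22.50, d_2 = 135.00, d_3 = 217.50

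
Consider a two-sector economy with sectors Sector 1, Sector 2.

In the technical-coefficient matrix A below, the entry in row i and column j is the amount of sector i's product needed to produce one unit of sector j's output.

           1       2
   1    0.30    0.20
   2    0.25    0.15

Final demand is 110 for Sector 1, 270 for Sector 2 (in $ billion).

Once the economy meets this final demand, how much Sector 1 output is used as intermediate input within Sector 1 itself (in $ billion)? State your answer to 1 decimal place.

z_11 = 81.2

I − A =
  [   0.70    -0.20]
  [  -0.25     0.85]
det(I−A) = (0.70)(0.85) − (-0.20)(-0.25) = 0.5450
adj(I−A) = [[0.85, 0.20], [0.25, 0.70]]
(I − A)⁻¹ = adj(I−A) / det(I−A) ≈
  [   1.5596     0.3670]
  [   0.4587     1.2844]
First solve x = (I − A)⁻¹ d = adj(I−A)·d / det(I−A); in particular x_1 = (0.85·110 + 0.20·270) / 0.5450 = 147.50 / 0.5450 ≈ 270.642.
Intermediate flow from 1 to 1: z_11 = a_11 · x_1 = 0.30 × 147.50 / 0.5450 = 44.25 / 0.5450 ≈ 81.2.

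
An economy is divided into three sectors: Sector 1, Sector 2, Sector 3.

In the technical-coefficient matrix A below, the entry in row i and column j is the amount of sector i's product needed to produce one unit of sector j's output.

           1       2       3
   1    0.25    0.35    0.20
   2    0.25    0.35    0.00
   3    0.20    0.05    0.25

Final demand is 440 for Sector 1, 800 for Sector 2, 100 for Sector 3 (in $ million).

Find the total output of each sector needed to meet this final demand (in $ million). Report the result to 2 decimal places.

x_1 = 1640.88, x_2 = 1861.88, x_3 = 695.03

I − A =
  [   0.75    -0.35    -0.20]
  [  -0.25     0.65     0.00]
  [  -0.20    -0.05     0.75]
Cofactors of I−A, C_ij = (−1)^(i+j)·(minor ij) (rows/columns in the sector order above):
  C_11 = (0.65)(0.75) − (0.00)(-0.05) = 0.4875
  C_12 = −[(-0.25)(0.75) − (0.00)(-0.20)] = 0.1875
  C_13 = (-0.25)(-0.05) − (0.65)(-0.20) = 0.1425
  C_21 = −[(-0.35)(0.75) − (-0.20)(-0.05)] = 0.2725
  C_22 = (0.75)(0.75) − (-0.20)(-0.20) = 0.5225
  C_23 = −[(0.75)(-0.05) − (-0.35)(-0.20)] = 0.1075
  C_31 = (-0.35)(0.00) − (-0.20)(0.65) = 0.1300
  C_32 = −[(0.75)(0.00) − (-0.20)(-0.25)] = 0.0500
  C_33 = (0.75)(0.65) − (-0.35)(-0.25) = 0.4000
det(I−A) = Σ_j (I−A)_1j·C_1j = (0.75)(0.4875) + (-0.35)(0.1875) + (-0.20)(0.1425) = 0.2715
adj(I−A) = Cᵀ =
  [ 0.4875   0.2725   0.1300]
  [ 0.1875   0.5225   0.0500]
  [ 0.1425   0.1075   0.4000]
(I − A)⁻¹ = adj(I−A) / det(I−A) ≈
  [   1.7956     1.0037     0.4788]
  [   0.6906     1.9245     0.1842]
  [   0.5249     0.3959     1.4733]
x = (I − A)⁻¹ d = adj(I−A)·d / det(I−A), with det(I−A) = 0.2715:
  x_1 = (0.4875·440 + 0.2725·800 + 0.1300·100) / 0.2715 = 445.50 / 0.2715 ≈ 1640.88
  x_2 = (0.1875·440 + 0.5225·800 + 0.0500·100) / 0.2715 = 505.50 / 0.2715 ≈ 1861.88
  x_3 = (0.1425·440 + 0.1075·800 + 0.4000·100) / 0.2715 = 188.70 / 0.2715 ≈ 695.03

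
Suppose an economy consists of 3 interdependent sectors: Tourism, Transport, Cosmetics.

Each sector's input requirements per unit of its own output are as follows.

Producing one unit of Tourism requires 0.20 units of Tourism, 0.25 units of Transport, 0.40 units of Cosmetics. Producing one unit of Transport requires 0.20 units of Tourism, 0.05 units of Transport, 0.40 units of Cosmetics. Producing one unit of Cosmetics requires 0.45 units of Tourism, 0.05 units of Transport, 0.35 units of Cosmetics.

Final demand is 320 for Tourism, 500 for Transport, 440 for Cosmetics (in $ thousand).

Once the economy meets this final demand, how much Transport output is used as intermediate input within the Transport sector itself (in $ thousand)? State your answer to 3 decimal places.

z_22 = 65.521

I − A =
  [   0.80    -0.20    -0.45]
  [  -0.25     0.95    -0.05]
  [  -0.40    -0.40     0.65]
Cofactors of I−A, C_ij = (−1)^(i+j)·(minor ij) (rows/columns in the sector order above):
  C_11 = (0.95)(0.65) − (-0.05)(-0.40) = 0.5975
  C_12 = −[(-0.25)(0.65) − (-0.05)(-0.40)] = 0.1825
  C_13 = (-0.25)(-0.40) − (0.95)(-0.40) = 0.4800
  C_21 = −[(-0.20)(0.65) − (-0.45)(-0.40)] = 0.3100
  C_22 = (0.80)(0.65) − (-0.45)(-0.40) = 0.3400
  C_23 = −[(0.80)(-0.40) − (-0.20)(-0.40)] = 0.4000
  C_31 = (-0.20)(-0.05) − (-0.45)(0.95) = 0.4375
  C_32 = −[(0.80)(-0.05) − (-0.45)(-0.25)] = 0.1525
  C_33 = (0.80)(0.95) − (-0.20)(-0.25) = 0.7100
det(I−A) = Σ_j (I−A)_1j·C_1j = (0.80)(0.5975) + (-0.20)(0.1825) + (-0.45)(0.4800) = 0.2255
adj(I−A) = Cᵀ =
  [ 0.5975   0.3100   0.4375]
  [ 0.1825   0.3400   0.1525]
  [ 0.4800   0.4000   0.7100]
(I − A)⁻¹ = adj(I−A) / det(I−A) ≈
  [   2.6497     1.3747     1.9401]
  [   0.8093     1.5078     0.6763]
  [   2.1286     1.7738     3.1486]
First solve x = (I − A)⁻¹ d = adj(I−A)·d / det(I−A); in particular x_2 = (0.1825·320 + 0.3400·500 + 0.1525·440) / 0.2255 = 295.50 / 0.2255 ≈ 1310.42129.
Intermediate flow from 2 to 2: z_22 = a_22 · x_2 = 0.05 × 295.50 / 0.2255 = 14.775 / 0.2255 ≈ 65.521.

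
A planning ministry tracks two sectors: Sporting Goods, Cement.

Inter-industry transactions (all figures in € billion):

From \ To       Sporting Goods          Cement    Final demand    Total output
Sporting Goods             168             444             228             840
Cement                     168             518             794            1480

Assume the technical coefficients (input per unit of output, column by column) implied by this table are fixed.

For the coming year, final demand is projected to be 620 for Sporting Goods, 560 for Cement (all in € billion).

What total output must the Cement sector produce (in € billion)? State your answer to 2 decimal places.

Technical coefficients a_ij = z_ij / X_j:
  a_SS = 168/840 = 0.20, a_CS = 168/840 = 0.20
  a_SC = 444/1480 = 0.30, a_CC = 518/1480 = 0.35
I − A =
  [   0.80    -0.30]
  [  -0.20     0.65]
det(I−A) = (0.80)(0.65) − (-0.30)(-0.20) = 0.4600
adj(I−A) = [[0.65, 0.30], [0.20, 0.80]]
(I − A)⁻¹ = adj(I−A) / det(I−A) ≈
  [   1.4130     0.6522]
  [   0.4348     1.7391]
x = (I − A)⁻¹ d = adj(I−A)·d / det(I−A), with det(I−A) = 0.4600:
  x_S = (0.65·620 + 0.30·560) / 0.4600 = 571.00 / 0.4600 ≈ 1241.30
  x_C = (0.20·620 + 0.80·560) / 0.4600 = 572.00 / 0.4600 ≈ 1243.48

x_C = 1243.48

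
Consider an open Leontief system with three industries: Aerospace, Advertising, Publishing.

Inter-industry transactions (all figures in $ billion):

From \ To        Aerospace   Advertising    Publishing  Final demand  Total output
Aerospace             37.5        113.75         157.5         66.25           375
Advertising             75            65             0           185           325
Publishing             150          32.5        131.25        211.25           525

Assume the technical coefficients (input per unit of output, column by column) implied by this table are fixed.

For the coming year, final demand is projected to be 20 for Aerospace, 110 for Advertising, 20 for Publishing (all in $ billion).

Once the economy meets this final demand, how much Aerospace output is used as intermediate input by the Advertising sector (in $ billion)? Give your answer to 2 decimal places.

z_12 = 59.24

Technical coefficients a_ij = z_ij / X_j:
  a_11 = 37.5/375 = 0.10, a_21 = 75/375 = 0.20, a_31 = 150/375 = 0.40
  a_12 = 113.75/325 = 0.35, a_22 = 65/325 = 0.20, a_32 = 32.5/325 = 0.10
  a_13 = 157.5/525 = 0.30, a_23 = 0/525 = 0.00, a_33 = 131.25/525 = 0.25
I − A =
  [   0.90    -0.35    -0.30]
  [  -0.20     0.80     0.00]
  [  -0.40    -0.10     0.75]
Cofactors of I−A, C_ij = (−1)^(i+j)·(minor ij) (rows/columns in the sector order above):
  C_11 = (0.80)(0.75) − (0.00)(-0.10) = 0.6000
  C_12 = −[(-0.20)(0.75) − (0.00)(-0.40)] = 0.1500
  C_13 = (-0.20)(-0.10) − (0.80)(-0.40) = 0.3400
  C_21 = −[(-0.35)(0.75) − (-0.30)(-0.10)] = 0.2925
  C_22 = (0.90)(0.75) − (-0.30)(-0.40) = 0.5550
  C_23 = −[(0.90)(-0.10) − (-0.35)(-0.40)] = 0.2300
  C_31 = (-0.35)(0.00) − (-0.30)(0.80) = 0.2400
  C_32 = −[(0.90)(0.00) − (-0.30)(-0.20)] = 0.0600
  C_33 = (0.90)(0.80) − (-0.35)(-0.20) = 0.6500
det(I−A) = Σ_j (I−A)_1j·C_1j = (0.90)(0.6000) + (-0.35)(0.1500) + (-0.30)(0.3400) = 0.3855
adj(I−A) = Cᵀ =
  [ 0.6000   0.2925   0.2400]
  [ 0.1500   0.5550   0.0600]
  [ 0.3400   0.2300   0.6500]
(I − A)⁻¹ = adj(I−A) / det(I−A) ≈
  [   1.5564     0.7588     0.6226]
  [   0.3891     1.4397     0.1556]
  [   0.8820     0.5966     1.6861]
First solve x = (I − A)⁻¹ d = adj(I−A)·d / det(I−A); in particular x_2 = (0.1500·20 + 0.5550·110 + 0.0600·20) / 0.3855 = 65.25 / 0.3855 ≈ 169.2607.
Intermediate flow from 1 to 2: z_12 = a_12 · x_2 = 0.35 × 65.25 / 0.3855 = 22.8375 / 0.3855 ≈ 59.24.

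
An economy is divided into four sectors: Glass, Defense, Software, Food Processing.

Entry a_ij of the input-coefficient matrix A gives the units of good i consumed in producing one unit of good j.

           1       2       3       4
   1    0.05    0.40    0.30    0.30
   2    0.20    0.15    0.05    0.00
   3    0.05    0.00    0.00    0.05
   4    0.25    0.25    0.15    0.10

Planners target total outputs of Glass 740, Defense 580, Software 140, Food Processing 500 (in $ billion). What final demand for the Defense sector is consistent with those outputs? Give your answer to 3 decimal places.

d_2 = 338.000

I − A =
  [   0.95    -0.40    -0.30    -0.30]
  [  -0.20     0.85    -0.05     0.00]
  [  -0.05     0.00     1.00    -0.05]
  [  -0.25    -0.25    -0.15     0.90]
d = (I − A) x:
  d_1 = (+0.95)·740 + (-0.40)·580 + (-0.30)·140 + (-0.30)·500 = 279.000
  d_2 = (-0.20)·740 + (+0.85)·580 + (-0.05)·140 + (+0.00)·500 = 338.000
  d_3 = (-0.05)·740 + (+0.00)·580 + (+1.00)·140 + (-0.05)·500 = 78.000
  d_4 = (-0.25)·740 + (-0.25)·580 + (-0.15)·140 + (+0.90)·500 = 99.000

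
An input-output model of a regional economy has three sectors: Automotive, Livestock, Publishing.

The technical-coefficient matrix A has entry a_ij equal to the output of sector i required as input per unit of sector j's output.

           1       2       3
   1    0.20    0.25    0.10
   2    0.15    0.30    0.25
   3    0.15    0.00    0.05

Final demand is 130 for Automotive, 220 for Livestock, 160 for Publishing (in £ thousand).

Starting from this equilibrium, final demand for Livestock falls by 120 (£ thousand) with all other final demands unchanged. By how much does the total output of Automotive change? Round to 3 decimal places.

Δx_1 = -59.811

I − A =
  [   0.80    -0.25    -0.10]
  [  -0.15     0.70    -0.25]
  [  -0.15     0.00     0.95]
Cofactors of I−A, C_ij = (−1)^(i+j)·(minor ij) (rows/columns in the sector order above):
  C_11 = (0.70)(0.95) − (-0.25)(0.00) = 0.6650
  C_12 = −[(-0.15)(0.95) − (-0.25)(-0.15)] = 0.1800
  C_13 = (-0.15)(0.00) − (0.70)(-0.15) = 0.1050
  C_21 = −[(-0.25)(0.95) − (-0.10)(0.00)] = 0.2375
  C_22 = (0.80)(0.95) − (-0.10)(-0.15) = 0.7450
  C_23 = −[(0.80)(0.00) − (-0.25)(-0.15)] = 0.0375
  C_31 = (-0.25)(-0.25) − (-0.10)(0.70) = 0.1325
  C_32 = −[(0.80)(-0.25) − (-0.10)(-0.15)] = 0.2150
  C_33 = (0.80)(0.70) − (-0.25)(-0.15) = 0.5225
det(I−A) = Σ_j (I−A)_1j·C_1j = (0.80)(0.6650) + (-0.25)(0.1800) + (-0.10)(0.1050) = 0.4765
adj(I−A) = Cᵀ =
  [ 0.6650   0.2375   0.1325]
  [ 0.1800   0.7450   0.2150]
  [ 0.1050   0.0375   0.5225]
(I − A)⁻¹ = adj(I−A) / det(I−A) ≈
  [   1.3956     0.4984     0.2781]
  [   0.3778     1.5635     0.4512]
  [   0.2204     0.0787     1.0965]
Δx = (I − A)⁻¹ Δd with Δd having -120 in the Livestock component and 0 elsewhere.
So Δx_1 = L_12 · (-120), where L_12 = adj(I−A)_12 / det(I−A) = 0.2375 / 0.4765.
Δx_1 = 0.2375 × (-120) / 0.4765 = -28.50 / 0.4765 ≈ -59.811.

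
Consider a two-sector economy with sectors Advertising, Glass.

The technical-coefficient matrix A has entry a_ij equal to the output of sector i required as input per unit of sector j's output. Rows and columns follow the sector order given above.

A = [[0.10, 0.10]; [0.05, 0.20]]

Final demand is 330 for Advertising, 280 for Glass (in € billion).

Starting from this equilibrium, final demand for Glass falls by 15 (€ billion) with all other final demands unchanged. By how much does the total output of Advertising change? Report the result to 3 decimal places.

I − A =
  [   0.90    -0.10]
  [  -0.05     0.80]
det(I−A) = (0.90)(0.80) − (-0.10)(-0.05) = 0.7150
adj(I−A) = [[0.80, 0.10], [0.05, 0.90]]
(I − A)⁻¹ = adj(I−A) / det(I−A) ≈
  [   1.1189     0.1399]
  [   0.0699     1.2587]
Δx = (I − A)⁻¹ Δd with Δd having -15 in the Glass component and 0 elsewhere.
So Δx_A = L_AG · (-15), where L_AG = adj(I−A)_AG / det(I−A) = 0.10 / 0.7150.
Δx_A = 0.10 × (-15) / 0.7150 = -1.50 / 0.7150 ≈ -2.098.

Δx_A = -2.098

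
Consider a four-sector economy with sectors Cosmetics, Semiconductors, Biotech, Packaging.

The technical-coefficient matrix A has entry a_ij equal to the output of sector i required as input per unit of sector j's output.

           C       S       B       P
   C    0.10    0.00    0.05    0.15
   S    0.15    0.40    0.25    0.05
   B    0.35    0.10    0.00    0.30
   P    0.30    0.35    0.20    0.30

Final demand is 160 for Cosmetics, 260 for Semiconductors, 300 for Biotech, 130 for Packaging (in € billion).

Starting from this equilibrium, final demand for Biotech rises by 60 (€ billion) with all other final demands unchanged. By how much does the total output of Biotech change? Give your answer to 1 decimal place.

Δx_B = 84.2

I − A =
  [   0.90     0.00    -0.05    -0.15]
  [  -0.15     0.60    -0.25    -0.05]
  [  -0.35    -0.10     1.00    -0.30]
  [  -0.30    -0.35    -0.20     0.70]
Compute the cofactors C_ij = (−1)^(i+j)·(3×3 minor ij) of I−A; the adjugate is their transpose:
adj(I−A) = Cᵀ =
  [ 0.321750   0.064250   0.051250   0.095500]
  [ 0.198250   0.503750   0.165750   0.149500]
  [ 0.222625   0.171375   0.327375   0.200250]
  [ 0.300625   0.328375   0.198375   0.506250]
det(I−A) = Σ_j (I−A)_1j·C_1j = (0.90)(0.321750) + (0.00)(0.198250) + (-0.05)(0.222625) + (-0.15)(0.300625) = 0.23335
(I − A)⁻¹ = adj(I−A) / det(I−A) ≈
  [   1.3788     0.2753     0.2196     0.4093]
  [   0.8496     2.1588     0.7103     0.6407]
  [   0.9540     0.7344     1.4029     0.8582]
  [   1.2883     1.4072     0.8501     2.1695]
Δx = (I − A)⁻¹ Δd with Δd having +60 in the Biotech component and 0 elsewhere.
So Δx_B = L_BB · (+60), where L_BB = adj(I−A)_BB / det(I−A) = 0.327375 / 0.23335.
Δx_B = 0.327375 × (+60) / 0.23335 = 19.6425 / 0.23335 ≈ 84.2.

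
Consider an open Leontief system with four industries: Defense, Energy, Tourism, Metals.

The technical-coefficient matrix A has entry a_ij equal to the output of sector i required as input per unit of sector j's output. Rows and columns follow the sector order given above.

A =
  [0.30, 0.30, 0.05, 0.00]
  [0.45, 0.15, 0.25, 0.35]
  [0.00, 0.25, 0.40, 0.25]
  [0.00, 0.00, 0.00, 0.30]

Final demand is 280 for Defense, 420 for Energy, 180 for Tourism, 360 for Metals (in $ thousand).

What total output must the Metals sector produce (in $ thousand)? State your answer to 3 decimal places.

I − A =
  [   0.70    -0.30    -0.05     0.00]
  [  -0.45     0.85    -0.25    -0.35]
  [   0.00    -0.25     0.60    -0.25]
  [   0.00     0.00     0.00     0.70]
Compute the cofactors C_ij = (−1)^(i+j)·(3×3 minor ij) of I−A; the adjugate is their transpose:
adj(I−A) = Cᵀ =
  [ 0.313250   0.134750   0.082250   0.096750]
  [ 0.189000   0.294000   0.138250   0.196375]
  [ 0.078750   0.122500   0.322000   0.176250]
  [ 0.000000   0.000000   0.000000   0.226625]
det(I−A) = Σ_j (I−A)_1j·C_1j = (0.70)(0.313250) + (-0.30)(0.189000) + (-0.05)(0.078750) + (0.00)(0.000000) = 0.1586375
(I − A)⁻¹ = adj(I−A) / det(I−A) ≈
  [   1.9746     0.8494     0.5185     0.6099]
  [   1.1914     1.8533     0.8715     1.2379]
  [   0.4964     0.7722     2.0298     1.1110]
  [   0.0000     0.0000     0.0000     1.4286]
x = (I − A)⁻¹ d = adj(I−A)·d / det(I−A), with det(I−A) = 0.1586375:
  x_1 = (0.313250·280 + 0.134750·420 + 0.082250·180 + 0.096750·360) / 0.1586375 = 193.94 / 0.1586375 ≈ 1222.536
  x_2 = (0.189000·280 + 0.294000·420 + 0.138250·180 + 0.196375·360) / 0.1586375 = 271.98 / 0.1586375 ≈ 1714.475
  x_3 = (0.078750·280 + 0.122500·420 + 0.322000·180 + 0.176250·360) / 0.1586375 = 194.91 / 0.1586375 ≈ 1228.650
  x_4 = (0.000000·280 + 0.000000·420 + 0.000000·180 + 0.226625·360) / 0.1586375 = 81.585 / 0.1586375 ≈ 514.286

x_4 = 514.286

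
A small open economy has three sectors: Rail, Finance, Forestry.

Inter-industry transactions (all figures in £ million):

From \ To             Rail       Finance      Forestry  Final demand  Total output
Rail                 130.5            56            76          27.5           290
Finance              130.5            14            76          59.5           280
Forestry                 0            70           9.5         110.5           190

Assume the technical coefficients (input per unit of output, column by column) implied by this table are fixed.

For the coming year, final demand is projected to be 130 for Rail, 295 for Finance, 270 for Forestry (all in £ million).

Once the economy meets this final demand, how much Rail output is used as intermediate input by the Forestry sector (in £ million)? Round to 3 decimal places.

Technical coefficients a_ij = z_ij / X_j:
  a_11 = 130.5/290 = 0.45, a_21 = 130.5/290 = 0.45, a_31 = 0/290 = 0.00
  a_12 = 56/280 = 0.20, a_22 = 14/280 = 0.05, a_32 = 70/280 = 0.25
  a_13 = 76/190 = 0.40, a_23 = 76/190 = 0.40, a_33 = 9.5/190 = 0.05
I − A =
  [   0.55    -0.20    -0.40]
  [  -0.45     0.95    -0.40]
  [   0.00    -0.25     0.95]
Cofactors of I−A, C_ij = (−1)^(i+j)·(minor ij) (rows/columns in the sector order above):
  C_11 = (0.95)(0.95) − (-0.40)(-0.25) = 0.8025
  C_12 = −[(-0.45)(0.95) − (-0.40)(0.00)] = 0.4275
  C_13 = (-0.45)(-0.25) − (0.95)(0.00) = 0.1125
  C_21 = −[(-0.20)(0.95) − (-0.40)(-0.25)] = 0.2900
  C_22 = (0.55)(0.95) − (-0.40)(0.00) = 0.5225
  C_23 = −[(0.55)(-0.25) − (-0.20)(0.00)] = 0.1375
  C_31 = (-0.20)(-0.40) − (-0.40)(0.95) = 0.4600
  C_32 = −[(0.55)(-0.40) − (-0.40)(-0.45)] = 0.4000
  C_33 = (0.55)(0.95) − (-0.20)(-0.45) = 0.4325
det(I−A) = Σ_j (I−A)_1j·C_1j = (0.55)(0.8025) + (-0.20)(0.4275) + (-0.40)(0.1125) = 0.310875
adj(I−A) = Cᵀ =
  [ 0.8025   0.2900   0.4600]
  [ 0.4275   0.5225   0.4000]
  [ 0.1125   0.1375   0.4325]
(I − A)⁻¹ = adj(I−A) / det(I−A) ≈
  [   2.5814     0.9329     1.4797]
  [   1.3752     1.6807     1.2867]
  [   0.3619     0.4423     1.3912]
First solve x = (I − A)⁻¹ d = adj(I−A)·d / det(I−A); in particular x_3 = (0.1125·130 + 0.1375·295 + 0.4325·270) / 0.310875 = 171.9625 / 0.310875 ≈ 553.15641.
Intermediate flow from 1 to 3: z_13 = a_13 · x_3 = 0.40 × 171.9625 / 0.310875 = 68.785 / 0.310875 ≈ 221.263.

z_13 = 221.263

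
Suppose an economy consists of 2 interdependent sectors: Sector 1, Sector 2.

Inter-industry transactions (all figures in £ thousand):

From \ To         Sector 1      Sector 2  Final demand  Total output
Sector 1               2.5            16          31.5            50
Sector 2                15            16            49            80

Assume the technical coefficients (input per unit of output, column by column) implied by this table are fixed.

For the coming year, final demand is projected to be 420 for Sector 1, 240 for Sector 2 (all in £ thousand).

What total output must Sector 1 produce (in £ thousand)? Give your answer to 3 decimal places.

x_1 = 548.571

Technical coefficients a_ij = z_ij / X_j:
  a_11 = 2.5/50 = 0.05, a_21 = 15/50 = 0.30
  a_12 = 16/80 = 0.20, a_22 = 16/80 = 0.20
I − A =
  [   0.95    -0.20]
  [  -0.30     0.80]
det(I−A) = (0.95)(0.80) − (-0.20)(-0.30) = 0.7000
adj(I−A) = [[0.80, 0.20], [0.30, 0.95]]
(I − A)⁻¹ = adj(I−A) / det(I−A) ≈
  [   1.1429     0.2857]
  [   0.4286     1.3571]
x = (I − A)⁻¹ d = adj(I−A)·d / det(I−A), with det(I−A) = 0.7000:
  x_1 = (0.80·420 + 0.20·240) / 0.7000 = 384.00 / 0.7000 ≈ 548.571
  x_2 = (0.30·420 + 0.95·240) / 0.7000 = 354.00 / 0.7000 ≈ 505.714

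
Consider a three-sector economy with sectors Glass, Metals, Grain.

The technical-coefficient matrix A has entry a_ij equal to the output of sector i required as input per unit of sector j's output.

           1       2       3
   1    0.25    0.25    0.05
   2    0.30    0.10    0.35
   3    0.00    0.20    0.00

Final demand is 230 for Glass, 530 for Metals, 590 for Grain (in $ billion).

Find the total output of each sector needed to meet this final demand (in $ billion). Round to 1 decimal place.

x_1 = 747.2, x_2 = 1157.4, x_3 = 821.5

I − A =
  [   0.75    -0.25    -0.05]
  [  -0.30     0.90    -0.35]
  [   0.00    -0.20     1.00]
Cofactors of I−A, C_ij = (−1)^(i+j)·(minor ij) (rows/columns in the sector order above):
  C_11 = (0.90)(1.00) − (-0.35)(-0.20) = 0.8300
  C_12 = −[(-0.30)(1.00) − (-0.35)(0.00)] = 0.3000
  C_13 = (-0.30)(-0.20) − (0.90)(0.00) = 0.0600
  C_21 = −[(-0.25)(1.00) − (-0.05)(-0.20)] = 0.2600
  C_22 = (0.75)(1.00) − (-0.05)(0.00) = 0.7500
  C_23 = −[(0.75)(-0.20) − (-0.25)(0.00)] = 0.1500
  C_31 = (-0.25)(-0.35) − (-0.05)(0.90) = 0.1325
  C_32 = −[(0.75)(-0.35) − (-0.05)(-0.30)] = 0.2775
  C_33 = (0.75)(0.90) − (-0.25)(-0.30) = 0.6000
det(I−A) = Σ_j (I−A)_1j·C_1j = (0.75)(0.8300) + (-0.25)(0.3000) + (-0.05)(0.0600) = 0.5445
adj(I−A) = Cᵀ =
  [ 0.8300   0.2600   0.1325]
  [ 0.3000   0.7500   0.2775]
  [ 0.0600   0.1500   0.6000]
(I − A)⁻¹ = adj(I−A) / det(I−A) ≈
  [   1.5243     0.4775     0.2433]
  [   0.5510     1.3774     0.5096]
  [   0.1102     0.2755     1.1019]
x = (I − A)⁻¹ d = adj(I−A)·d / det(I−A), with det(I−A) = 0.5445:
  x_1 = (0.8300·230 + 0.2600·530 + 0.1325·590) / 0.5445 = 406.875 / 0.5445 ≈ 747.2
  x_2 = (0.3000·230 + 0.7500·530 + 0.2775·590) / 0.5445 = 630.225 / 0.5445 ≈ 1157.4
  x_3 = (0.0600·230 + 0.1500·530 + 0.6000·590) / 0.5445 = 447.30 / 0.5445 ≈ 821.5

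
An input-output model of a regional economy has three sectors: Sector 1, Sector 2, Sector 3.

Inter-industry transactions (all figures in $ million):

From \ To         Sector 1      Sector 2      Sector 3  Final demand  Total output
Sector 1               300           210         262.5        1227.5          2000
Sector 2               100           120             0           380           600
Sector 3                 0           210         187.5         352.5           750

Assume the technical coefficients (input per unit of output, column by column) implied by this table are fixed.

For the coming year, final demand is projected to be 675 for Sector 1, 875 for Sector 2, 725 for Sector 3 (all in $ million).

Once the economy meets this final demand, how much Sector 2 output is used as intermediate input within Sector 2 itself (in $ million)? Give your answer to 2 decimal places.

Technical coefficients a_ij = z_ij / X_j:
  a_11 = 300/2000 = 0.15, a_21 = 100/2000 = 0.05, a_31 = 0/2000 = 0.00
  a_12 = 210/600 = 0.35, a_22 = 120/600 = 0.20, a_32 = 210/600 = 0.35
  a_13 = 262.5/750 = 0.35, a_23 = 0/750 = 0.00, a_33 = 187.5/750 = 0.25
I − A =
  [   0.85    -0.35    -0.35]
  [  -0.05     0.80     0.00]
  [   0.00    -0.35     0.75]
Cofactors of I−A, C_ij = (−1)^(i+j)·(minor ij) (rows/columns in the sector order above):
  C_11 = (0.80)(0.75) − (0.00)(-0.35) = 0.6000
  C_12 = −[(-0.05)(0.75) − (0.00)(0.00)] = 0.0375
  C_13 = (-0.05)(-0.35) − (0.80)(0.00) = 0.0175
  C_21 = −[(-0.35)(0.75) − (-0.35)(-0.35)] = 0.3850
  C_22 = (0.85)(0.75) − (-0.35)(0.00) = 0.6375
  C_23 = −[(0.85)(-0.35) − (-0.35)(0.00)] = 0.2975
  C_31 = (-0.35)(0.00) − (-0.35)(0.80) = 0.2800
  C_32 = −[(0.85)(0.00) − (-0.35)(-0.05)] = 0.0175
  C_33 = (0.85)(0.80) − (-0.35)(-0.05) = 0.6625
det(I−A) = Σ_j (I−A)_1j·C_1j = (0.85)(0.6000) + (-0.35)(0.0375) + (-0.35)(0.0175) = 0.49075
adj(I−A) = Cᵀ =
  [ 0.6000   0.3850   0.2800]
  [ 0.0375   0.6375   0.0175]
  [ 0.0175   0.2975   0.6625]
(I − A)⁻¹ = adj(I−A) / det(I−A) ≈
  [   1.2226     0.7845     0.5706]
  [   0.0764     1.2990     0.0357]
  [   0.0357     0.6062     1.3500]
First solve x = (I − A)⁻¹ d = adj(I−A)·d / det(I−A); in particular x_2 = (0.0375·675 + 0.6375·875 + 0.0175·725) / 0.49075 = 595.8125 / 0.49075 ≈ 1214.0856.
Intermediate flow from 2 to 2: z_22 = a_22 · x_2 = 0.20 × 595.8125 / 0.49075 = 119.1625 / 0.49075 ≈ 242.82.

z_22 = 242.82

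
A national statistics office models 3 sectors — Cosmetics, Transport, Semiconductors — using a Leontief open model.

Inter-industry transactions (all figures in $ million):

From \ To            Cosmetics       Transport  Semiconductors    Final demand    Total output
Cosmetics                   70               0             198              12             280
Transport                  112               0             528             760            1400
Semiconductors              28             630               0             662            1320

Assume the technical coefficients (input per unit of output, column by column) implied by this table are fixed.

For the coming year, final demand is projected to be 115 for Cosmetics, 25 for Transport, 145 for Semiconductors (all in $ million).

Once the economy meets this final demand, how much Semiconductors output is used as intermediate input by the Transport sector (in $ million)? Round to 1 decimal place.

z_32 = 95.2

Technical coefficients a_ij = z_ij / X_j:
  a_11 = 70/280 = 0.25, a_21 = 112/280 = 0.40, a_31 = 28/280 = 0.10
  a_12 = 0/1400 = 0.00, a_22 = 0/1400 = 0.00, a_32 = 630/1400 = 0.45
  a_13 = 198/1320 = 0.15, a_23 = 528/1320 = 0.40, a_33 = 0/1320 = 0.00
I − A =
  [   0.75     0.00    -0.15]
  [  -0.40     1.00    -0.40]
  [  -0.10    -0.45     1.00]
Cofactors of I−A, C_ij = (−1)^(i+j)·(minor ij) (rows/columns in the sector order above):
  C_11 = (1.00)(1.00) − (-0.40)(-0.45) = 0.8200
  C_12 = −[(-0.40)(1.00) − (-0.40)(-0.10)] = 0.4400
  C_13 = (-0.40)(-0.45) − (1.00)(-0.10) = 0.2800
  C_21 = −[(0.00)(1.00) − (-0.15)(-0.45)] = 0.0675
  C_22 = (0.75)(1.00) − (-0.15)(-0.10) = 0.7350
  C_23 = −[(0.75)(-0.45) − (0.00)(-0.10)] = 0.3375
  C_31 = (0.00)(-0.40) − (-0.15)(1.00) = 0.1500
  C_32 = −[(0.75)(-0.40) − (-0.15)(-0.40)] = 0.3600
  C_33 = (0.75)(1.00) − (0.00)(-0.40) = 0.7500
det(I−A) = Σ_j (I−A)_1j·C_1j = (0.75)(0.8200) + (0.00)(0.4400) + (-0.15)(0.2800) = 0.5730
adj(I−A) = Cᵀ =
  [ 0.8200   0.0675   0.1500]
  [ 0.4400   0.7350   0.3600]
  [ 0.2800   0.3375   0.7500]
(I − A)⁻¹ = adj(I−A) / det(I−A) ≈
  [   1.4311     0.1178     0.2618]
  [   0.7679     1.2827     0.6283]
  [   0.4887     0.5890     1.3089]
First solve x = (I − A)⁻¹ d = adj(I−A)·d / det(I−A); in particular x_2 = (0.4400·115 + 0.7350·25 + 0.3600·145) / 0.5730 = 121.175 / 0.5730 ≈ 211.475.
Intermediate flow from 3 to 2: z_32 = a_32 · x_2 = 0.45 × 121.175 / 0.5730 = 54.52875 / 0.5730 ≈ 95.2.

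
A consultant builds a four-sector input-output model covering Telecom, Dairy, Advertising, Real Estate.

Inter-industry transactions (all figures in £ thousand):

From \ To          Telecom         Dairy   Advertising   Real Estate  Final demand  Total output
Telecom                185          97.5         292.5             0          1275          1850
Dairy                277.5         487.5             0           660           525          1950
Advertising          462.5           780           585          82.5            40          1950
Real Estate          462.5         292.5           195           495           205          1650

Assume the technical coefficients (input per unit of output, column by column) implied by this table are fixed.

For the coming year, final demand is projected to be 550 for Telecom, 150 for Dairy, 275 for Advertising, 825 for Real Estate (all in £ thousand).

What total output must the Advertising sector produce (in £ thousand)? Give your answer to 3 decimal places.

Technical coefficients a_ij = z_ij / X_j:
  a_TT = 185/1850 = 0.10, a_DT = 277.5/1850 = 0.15, a_AT = 462.5/1850 = 0.25, a_RT = 462.5/1850 = 0.25
  a_TD = 97.5/1950 = 0.05, a_DD = 487.5/1950 = 0.25, a_AD = 780/1950 = 0.40, a_RD = 292.5/1950 = 0.15
  a_TA = 292.5/1950 = 0.15, a_DA = 0/1950 = 0.00, a_AA = 585/1950 = 0.30, a_RA = 195/1950 = 0.10
  a_TR = 0/1650 = 0.00, a_DR = 660/1650 = 0.40, a_AR = 82.5/1650 = 0.05, a_RR = 495/1650 = 0.30
I − A =
  [   0.90    -0.05    -0.15     0.00]
  [  -0.15     0.75     0.00    -0.40]
  [  -0.25    -0.40     0.70    -0.05]
  [  -0.25    -0.15    -0.10     0.70]
Compute the cofactors C_ij = (−1)^(i+j)·(3×3 minor ij) of I−A; the adjugate is their transpose:
adj(I−A) = Cᵀ =
  [ 0.305750   0.067375   0.071750   0.043625]
  [ 0.152750   0.408375   0.066750   0.238125]
  [ 0.208750   0.268125   0.408250   0.182375]
  [ 0.171750   0.149875   0.098250   0.430125]
det(I−A) = Σ_j (I−A)_1j·C_1j = (0.90)(0.305750) + (-0.05)(0.152750) + (-0.15)(0.208750) + (0.00)(0.171750) = 0.236225
(I − A)⁻¹ = adj(I−A) / det(I−A) ≈
  [   1.2943     0.2852     0.3037     0.1847]
  [   0.6466     1.7288     0.2826     1.0080]
  [   0.8837     1.1350     1.7282     0.7720]
  [   0.7271     0.6345     0.4159     1.8208]
x = (I − A)⁻¹ d = adj(I−A)·d / det(I−A), with det(I−A) = 0.236225:
  x_T = (0.305750·550 + 0.067375·150 + 0.071750·275 + 0.043625·825) / 0.236225 = 233.990625 / 0.236225 ≈ 990.541
  x_D = (0.152750·550 + 0.408375·150 + 0.066750·275 + 0.238125·825) / 0.236225 = 360.078125 / 0.236225 ≈ 1524.302
  x_A = (0.208750·550 + 0.268125·150 + 0.408250·275 + 0.182375·825) / 0.236225 = 417.759375 / 0.236225 ≈ 1768.481
  x_R = (0.171750·550 + 0.149875·150 + 0.098250·275 + 0.430125·825) / 0.236225 = 498.815625 / 0.236225 ≈ 2111.612

x_A = 1768.481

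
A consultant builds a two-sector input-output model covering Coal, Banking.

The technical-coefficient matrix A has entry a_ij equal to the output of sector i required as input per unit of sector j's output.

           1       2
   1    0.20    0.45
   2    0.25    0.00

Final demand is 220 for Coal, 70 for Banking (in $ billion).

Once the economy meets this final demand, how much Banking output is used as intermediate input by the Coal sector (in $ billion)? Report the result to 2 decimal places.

I − A =
  [   0.80    -0.45]
  [  -0.25     1.00]
det(I−A) = (0.80)(1.00) − (-0.45)(-0.25) = 0.6875
adj(I−A) = [[1.00, 0.45], [0.25, 0.80]]
(I − A)⁻¹ = adj(I−A) / det(I−A) ≈
  [   1.4545     0.6545]
  [   0.3636     1.1636]
First solve x = (I − A)⁻¹ d = adj(I−A)·d / det(I−A); in particular x_1 = (1.00·220 + 0.45·70) / 0.6875 = 251.50 / 0.6875 ≈ 365.8182.
Intermediate flow from 2 to 1: z_21 = a_21 · x_1 = 0.25 × 251.50 / 0.6875 = 62.875 / 0.6875 ≈ 91.45.

z_21 = 91.45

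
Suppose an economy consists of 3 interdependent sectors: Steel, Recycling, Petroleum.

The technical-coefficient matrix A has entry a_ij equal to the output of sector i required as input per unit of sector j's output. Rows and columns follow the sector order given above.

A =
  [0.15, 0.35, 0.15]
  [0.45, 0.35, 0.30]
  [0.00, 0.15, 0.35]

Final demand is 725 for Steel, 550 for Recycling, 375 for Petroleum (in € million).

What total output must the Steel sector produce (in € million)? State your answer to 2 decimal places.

I − A =
  [   0.85    -0.35    -0.15]
  [  -0.45     0.65    -0.30]
  [   0.00    -0.15     0.65]
Cofactors of I−A, C_ij = (−1)^(i+j)·(minor ij) (rows/columns in the sector order above):
  C_11 = (0.65)(0.65) − (-0.30)(-0.15) = 0.3775
  C_12 = −[(-0.45)(0.65) − (-0.30)(0.00)] = 0.2925
  C_13 = (-0.45)(-0.15) − (0.65)(0.00) = 0.0675
  C_21 = −[(-0.35)(0.65) − (-0.15)(-0.15)] = 0.2500
  C_22 = (0.85)(0.65) − (-0.15)(0.00) = 0.5525
  C_23 = −[(0.85)(-0.15) − (-0.35)(0.00)] = 0.1275
  C_31 = (-0.35)(-0.30) − (-0.15)(0.65) = 0.2025
  C_32 = −[(0.85)(-0.30) − (-0.15)(-0.45)] = 0.3225
  C_33 = (0.85)(0.65) − (-0.35)(-0.45) = 0.3950
det(I−A) = Σ_j (I−A)_1j·C_1j = (0.85)(0.3775) + (-0.35)(0.2925) + (-0.15)(0.0675) = 0.208375
adj(I−A) = Cᵀ =
  [ 0.3775   0.2500   0.2025]
  [ 0.2925   0.5525   0.3225]
  [ 0.0675   0.1275   0.3950]
(I − A)⁻¹ = adj(I−A) / det(I−A) ≈
  [   1.8116     1.1998     0.9718]
  [   1.4037     2.6515     1.5477]
  [   0.3239     0.6119     1.8956]
x = (I − A)⁻¹ d = adj(I−A)·d / det(I−A), with det(I−A) = 0.208375:
  x_S = (0.3775·725 + 0.2500·550 + 0.2025·375) / 0.208375 = 487.125 / 0.208375 ≈ 2337.73
  x_R = (0.2925·725 + 0.5525·550 + 0.3225·375) / 0.208375 = 636.875 / 0.208375 ≈ 3056.39
  x_P = (0.0675·725 + 0.1275·550 + 0.3950·375) / 0.208375 = 267.1875 / 0.208375 ≈ 1282.24

x_S = 2337.73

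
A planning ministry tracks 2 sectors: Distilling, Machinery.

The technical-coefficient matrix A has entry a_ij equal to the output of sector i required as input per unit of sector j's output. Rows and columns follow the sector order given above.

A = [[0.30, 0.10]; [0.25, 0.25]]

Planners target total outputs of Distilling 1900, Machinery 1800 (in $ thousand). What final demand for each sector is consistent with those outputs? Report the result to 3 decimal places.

I − A =
  [   0.70    -0.10]
  [  -0.25     0.75]
d = (I − A) x:
  d_D = (+0.70)·1900 + (-0.10)·1800 = 1150.000
  d_M = (-0.25)·1900 + (+0.75)·1800 = 875.000

d_D = 1150.000, d_M = 875.000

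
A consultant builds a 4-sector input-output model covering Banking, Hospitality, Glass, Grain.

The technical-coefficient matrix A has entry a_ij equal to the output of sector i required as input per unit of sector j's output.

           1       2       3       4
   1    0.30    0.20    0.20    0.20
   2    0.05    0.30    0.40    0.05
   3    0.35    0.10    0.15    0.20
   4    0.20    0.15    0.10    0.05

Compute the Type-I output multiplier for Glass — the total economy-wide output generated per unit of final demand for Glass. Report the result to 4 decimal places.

m_3 = 4.7838

I − A =
  [   0.70    -0.20    -0.20    -0.20]
  [  -0.05     0.70    -0.40    -0.05]
  [  -0.35    -0.10     0.85    -0.20]
  [  -0.20    -0.15    -0.10     0.95]
Compute the cofactors C_ij = (−1)^(i+j)·(3×3 minor ij) of I−A; the adjugate is their transpose:
adj(I−A) = Cᵀ =
  [ 0.494375   0.210000   0.234500   0.164500]
  [ 0.198625   0.435750   0.266000   0.120750]
  [ 0.265375   0.168500   0.419250   0.153000]
  [ 0.163375   0.130750   0.135500   0.302000]
det(I−A) = Σ_j (I−A)_1j·C_1j = (0.70)(0.494375) + (-0.20)(0.198625) + (-0.20)(0.265375) + (-0.20)(0.163375) = 0.2205875
(I − A)⁻¹ = adj(I−A) / det(I−A) ≈
  [   2.24117     0.95200     1.06307     0.74574]
  [   0.90044     1.97541     1.20587     0.54740]
  [   1.20304     0.76387     1.90061     0.69360]
  [   0.74064     0.59274     0.61427     1.36907]
The output multiplier for sector j is the column-j sum of the Leontief inverse (I − A)⁻¹ = adj(I−A) / det(I−A).
Column 3 of adj(I−A): (0.234500, 0.266000, 0.419250, 0.135500); det(I−A) = 0.2205875.
m_3 = (0.234500 + 0.266000 + 0.419250 + 0.135500) / 0.2205875 = 1.05525 / 0.2205875 ≈ 4.7838.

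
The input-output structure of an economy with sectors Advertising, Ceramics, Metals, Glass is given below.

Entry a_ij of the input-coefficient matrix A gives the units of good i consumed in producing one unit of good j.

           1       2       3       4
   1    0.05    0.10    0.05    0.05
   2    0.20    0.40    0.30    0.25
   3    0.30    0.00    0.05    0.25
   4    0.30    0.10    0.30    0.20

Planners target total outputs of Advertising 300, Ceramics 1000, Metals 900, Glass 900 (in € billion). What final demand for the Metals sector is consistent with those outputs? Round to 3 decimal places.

d_3 = 540.000

I − A =
  [   0.95    -0.10    -0.05    -0.05]
  [  -0.20     0.60    -0.30    -0.25]
  [  -0.30     0.00     0.95    -0.25]
  [  -0.30    -0.10    -0.30     0.80]
d = (I − A) x:
  d_1 = (+0.95)·300 + (-0.10)·1000 + (-0.05)·900 + (-0.05)·900 = 95.000
  d_2 = (-0.20)·300 + (+0.60)·1000 + (-0.30)·900 + (-0.25)·900 = 45.000
  d_3 = (-0.30)·300 + (+0.00)·1000 + (+0.95)·900 + (-0.25)·900 = 540.000
  d_4 = (-0.30)·300 + (-0.10)·1000 + (-0.30)·900 + (+0.80)·900 = 260.000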